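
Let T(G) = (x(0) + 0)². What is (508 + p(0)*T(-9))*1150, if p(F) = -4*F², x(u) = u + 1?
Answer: 584200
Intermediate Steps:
x(u) = 1 + u
T(G) = 1 (T(G) = ((1 + 0) + 0)² = (1 + 0)² = 1² = 1)
(508 + p(0)*T(-9))*1150 = (508 - 4*0²*1)*1150 = (508 - 4*0*1)*1150 = (508 + 0*1)*1150 = (508 + 0)*1150 = 508*1150 = 584200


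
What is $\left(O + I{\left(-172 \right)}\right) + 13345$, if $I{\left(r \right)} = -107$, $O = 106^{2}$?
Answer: $24474$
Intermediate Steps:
$O = 11236$
$\left(O + I{\left(-172 \right)}\right) + 13345 = \left(11236 - 107\right) + 13345 = 11129 + 13345 = 24474$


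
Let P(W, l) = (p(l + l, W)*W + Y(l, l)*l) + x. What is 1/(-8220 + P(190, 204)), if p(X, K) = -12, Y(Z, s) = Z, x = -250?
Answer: 1/30866 ≈ 3.2398e-5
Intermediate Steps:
P(W, l) = -250 + l² - 12*W (P(W, l) = (-12*W + l*l) - 250 = (-12*W + l²) - 250 = (l² - 12*W) - 250 = -250 + l² - 12*W)
1/(-8220 + P(190, 204)) = 1/(-8220 + (-250 + 204² - 12*190)) = 1/(-8220 + (-250 + 41616 - 2280)) = 1/(-8220 + 39086) = 1/30866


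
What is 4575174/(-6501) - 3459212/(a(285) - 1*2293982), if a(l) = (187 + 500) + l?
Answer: -1744738566088/2484476335 ≈ -702.26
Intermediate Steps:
a(l) = 687 + l
4575174/(-6501) - 3459212/(a(285) - 1*2293982) = 4575174/(-6501) - 3459212/((687 + 285) - 1*2293982) = 4575174*(-1/6501) - 3459212/(972 - 2293982) = -1525058/2167 - 3459212/(-2293010) = -1525058/2167 - 3459212*(-1/2293010) = -1525058/2167 + 1729606/1146505 = -1744738566088/2484476335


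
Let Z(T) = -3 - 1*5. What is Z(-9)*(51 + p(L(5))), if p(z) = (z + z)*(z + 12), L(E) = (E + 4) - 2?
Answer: -2536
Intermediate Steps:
L(E) = 2 + E (L(E) = (4 + E) - 2 = 2 + E)
p(z) = 2*z*(12 + z) (p(z) = (2*z)*(12 + z) = 2*z*(12 + z))
Z(T) = -8 (Z(T) = -3 - 5 = -8)
Z(-9)*(51 + p(L(5))) = -8*(51 + 2*(2 + 5)*(12 + (2 + 5))) = -8*(51 + 2*7*(12 + 7)) = -8*(51 + 2*7*19) = -8*(51 + 266) = -8*317 = -2536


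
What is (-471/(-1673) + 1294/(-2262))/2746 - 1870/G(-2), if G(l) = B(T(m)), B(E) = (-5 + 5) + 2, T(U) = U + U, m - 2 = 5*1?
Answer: -2429073986930/2597939799 ≈ -935.00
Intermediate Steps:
m = 7 (m = 2 + 5*1 = 2 + 5 = 7)
T(U) = 2*U
B(E) = 2 (B(E) = 0 + 2 = 2)
G(l) = 2
(-471/(-1673) + 1294/(-2262))/2746 - 1870/G(-2) = (-471/(-1673) + 1294/(-2262))/2746 - 1870/2 = (-471*(-1/1673) + 1294*(-1/2262))*(1/2746) - 1870*1/2 = (471/1673 - 647/1131)*(1/2746) - 935 = -549730/1892163*1/2746 - 935 = -274865/2597939799 - 935 = -2429073986930/2597939799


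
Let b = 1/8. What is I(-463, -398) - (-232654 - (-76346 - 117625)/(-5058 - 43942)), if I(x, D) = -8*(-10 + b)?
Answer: 11404110971/49000 ≈ 2.3274e+5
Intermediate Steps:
b = ⅛ ≈ 0.12500
I(x, D) = 79 (I(x, D) = -8*(-10 + ⅛) = -8*(-79/8) = 79)
I(-463, -398) - (-232654 - (-76346 - 117625)/(-5058 - 43942)) = 79 - (-232654 - (-76346 - 117625)/(-5058 - 43942)) = 79 - (-232654 - (-193971)/(-49000)) = 79 - (-232654 - (-193971)*(-1)/49000) = 79 - (-232654 - 1*193971/49000) = 79 - (-232654 - 193971/49000) = 79 - 1*(-11400239971/49000) = 79 + 11400239971/49000 = 11404110971/49000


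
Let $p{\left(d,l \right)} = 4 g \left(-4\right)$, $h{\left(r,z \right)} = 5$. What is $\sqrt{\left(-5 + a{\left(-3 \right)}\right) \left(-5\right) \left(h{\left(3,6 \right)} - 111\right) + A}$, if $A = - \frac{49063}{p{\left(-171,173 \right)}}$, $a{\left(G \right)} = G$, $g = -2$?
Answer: $\frac{3 i \sqrt{41054}}{8} \approx 75.982 i$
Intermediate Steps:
$p{\left(d,l \right)} = 32$ ($p{\left(d,l \right)} = 4 \left(-2\right) \left(-4\right) = \left(-8\right) \left(-4\right) = 32$)
$A = - \frac{49063}{32} \approx -1533.2$
$\sqrt{\left(-5 + a{\left(-3 \right)}\right) \left(-5\right) \left(h{\left(3,6 \right)} - 111\right) + A} = \sqrt{\left(-5 - 3\right) \left(-5\right) \left(5 - 111\right) - \frac{49063}{32}} = \sqrt{\left(-8\right) \left(-5\right) \left(-106\right) - \frac{49063}{32}} = \sqrt{40 \left(-106\right) - \frac{49063}{32}} = \sqrt{-4240 - \frac{49063}{32}} = \sqrt{- \frac{184743}{32}} = \frac{3 i \sqrt{41054}}{8}$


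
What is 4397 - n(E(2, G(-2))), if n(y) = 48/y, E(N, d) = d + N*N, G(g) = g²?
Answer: 4391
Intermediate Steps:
E(N, d) = d + N²
4397 - n(E(2, G(-2))) = 4397 - 48/((-2)² + 2²) = 4397 - 48/(4 + 4) = 4397 - 48/8 = 4397 - 1*6 = 4397 - 6 = 4391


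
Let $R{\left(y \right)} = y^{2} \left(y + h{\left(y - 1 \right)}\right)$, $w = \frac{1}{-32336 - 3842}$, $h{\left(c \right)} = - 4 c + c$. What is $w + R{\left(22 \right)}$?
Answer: $- \frac{717916233}{36178} \approx -19844.0$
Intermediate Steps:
$h{\left(c \right)} = - 3 c$
$w = - \frac{1}{36178}$ ($w = \frac{1}{-36178} = - \frac{1}{36178} \approx -2.7641 \cdot 10^{-5}$)
$R{\left(y \right)} = y^{2} \left(3 - 2 y\right)$ ($R{\left(y \right)} = y^{2} \left(y - 3 \left(y - 1\right)\right) = y^{2} \left(y - 3 \left(-1 + y\right)\right) = y^{2} \left(y - \left(-3 + 3 y\right)\right) = y^{2} \left(3 - 2 y\right)$)
$w + R{\left(22 \right)} = - \frac{1}{36178} + 22^{2} \left(3 - 44\right) = - \frac{1}{36178} + 484 \left(3 - 44\right) = - \frac{1}{36178} + 484 \left(-41\right) = - \frac{1}{36178} - 19844 = - \frac{717916233}{36178}$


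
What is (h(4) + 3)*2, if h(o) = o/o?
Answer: 8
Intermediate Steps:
h(o) = 1
(h(4) + 3)*2 = (1 + 3)*2 = 4*2 = 8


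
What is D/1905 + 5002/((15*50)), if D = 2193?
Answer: 372452/47625 ≈ 7.8205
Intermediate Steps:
D/1905 + 5002/((15*50)) = 2193/1905 + 5002/((15*50)) = 2193*(1/1905) + 5002/750 = 731/635 + 5002*(1/750) = 731/635 + 2501/375 = 372452/47625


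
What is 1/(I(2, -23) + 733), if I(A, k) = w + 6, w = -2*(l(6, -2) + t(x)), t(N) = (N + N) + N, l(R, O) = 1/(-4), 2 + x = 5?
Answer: 2/1443 ≈ 0.0013860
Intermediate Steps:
x = 3 (x = -2 + 5 = 3)
l(R, O) = -1/4
t(N) = 3*N (t(N) = 2*N + N = 3*N)
w = -35/2 (w = -2*(-1/4 + 3*3) = -2*(-1/4 + 9) = -2*35/4 = -35/2 ≈ -17.500)
I(A, k) = -23/2 (I(A, k) = -35/2 + 6 = -23/2)
1/(I(2, -23) + 733) = 1/(-23/2 + 733) = 1/(1443/2) = 2/1443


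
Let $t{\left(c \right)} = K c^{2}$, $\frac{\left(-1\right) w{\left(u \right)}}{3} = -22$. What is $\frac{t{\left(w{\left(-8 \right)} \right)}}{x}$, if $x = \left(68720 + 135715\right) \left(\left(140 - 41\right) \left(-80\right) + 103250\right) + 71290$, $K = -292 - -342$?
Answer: $\frac{5445}{487221496} \approx 1.1176 \cdot 10^{-5}$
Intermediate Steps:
$w{\left(u \right)} = 66$ ($w{\left(u \right)} = \left(-3\right) \left(-22\right) = 66$)
$K = 50$ ($K = -292 + 342 = 50$)
$t{\left(c \right)} = 50 c^{2}$
$x = 19488859840$ ($x = 204435 \left(99 \left(-80\right) + 103250\right) + 71290 = 204435 \left(-7920 + 103250\right) + 71290 = 204435 \cdot 95330 + 71290 = 19488788550 + 71290 = 19488859840$)
$\frac{t{\left(w{\left(-8 \right)} \right)}}{x} = \frac{50 \cdot 66^{2}}{19488859840} = 50 \cdot 4356 \cdot \frac{1}{19488859840} = 217800 \cdot \frac{1}{19488859840} = \frac{5445}{487221496}$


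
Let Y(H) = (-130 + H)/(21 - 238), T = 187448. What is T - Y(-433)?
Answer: 40675653/217 ≈ 1.8745e+5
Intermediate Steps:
Y(H) = 130/217 - H/217 (Y(H) = (-130 + H)/(-217) = (-130 + H)*(-1/217) = 130/217 - H/217)
T - Y(-433) = 187448 - (130/217 - 1/217*(-433)) = 187448 - (130/217 + 433/217) = 187448 - 1*563/217 = 187448 - 563/217 = 40675653/217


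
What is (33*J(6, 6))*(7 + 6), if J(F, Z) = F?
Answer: 2574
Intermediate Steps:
(33*J(6, 6))*(7 + 6) = (33*6)*(7 + 6) = 198*13 = 2574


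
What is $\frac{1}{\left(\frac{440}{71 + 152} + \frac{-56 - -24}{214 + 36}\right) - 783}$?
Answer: $- \frac{27875}{21774693} \approx -0.0012802$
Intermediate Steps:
$\frac{1}{\left(\frac{440}{71 + 152} + \frac{-56 - -24}{214 + 36}\right) - 783} = \frac{1}{\left(\frac{440}{223} + \frac{-56 + 24}{250}\right) - 783} = \frac{1}{\left(440 \cdot \frac{1}{223} - \frac{16}{125}\right) - 783} = \frac{1}{\left(\frac{440}{223} - \frac{16}{125}\right) - 783} = \frac{1}{\frac{51432}{27875} - 783} = \frac{1}{- \frac{21774693}{27875}} = - \frac{27875}{21774693}$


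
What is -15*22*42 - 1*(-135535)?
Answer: 121675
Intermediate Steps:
-15*22*42 - 1*(-135535) = -330*42 + 135535 = -13860 + 135535 = 121675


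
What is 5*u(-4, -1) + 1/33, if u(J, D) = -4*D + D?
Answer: 496/33 ≈ 15.030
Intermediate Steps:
u(J, D) = -3*D
5*u(-4, -1) + 1/33 = 5*(-3*(-1)) + 1/33 = 5*3 + 1/33 = 15 + 1/33 = 496/33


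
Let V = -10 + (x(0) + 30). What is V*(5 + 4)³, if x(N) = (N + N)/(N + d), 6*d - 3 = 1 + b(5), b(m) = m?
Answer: 14580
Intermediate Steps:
d = 3/2 (d = ½ + (1 + 5)/6 = ½ + (⅙)*6 = ½ + 1 = 3/2 ≈ 1.5000)
x(N) = 2*N/(3/2 + N) (x(N) = (N + N)/(N + 3/2) = (2*N)/(3/2 + N) = 2*N/(3/2 + N))
V = 20 (V = -10 + (4*0/(3 + 2*0) + 30) = -10 + (4*0/(3 + 0) + 30) = -10 + (4*0/3 + 30) = -10 + (4*0*(⅓) + 30) = -10 + (0 + 30) = -10 + 30 = 20)
V*(5 + 4)³ = 20*(5 + 4)³ = 20*9³ = 20*729 = 14580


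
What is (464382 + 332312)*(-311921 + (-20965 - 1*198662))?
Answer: -423481102312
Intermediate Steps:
(464382 + 332312)*(-311921 + (-20965 - 1*198662)) = 796694*(-311921 + (-20965 - 198662)) = 796694*(-311921 - 219627) = 796694*(-531548) = -423481102312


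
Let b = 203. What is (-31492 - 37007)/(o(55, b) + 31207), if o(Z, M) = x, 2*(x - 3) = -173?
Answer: -45666/20749 ≈ -2.2009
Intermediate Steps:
x = -167/2 (x = 3 + (½)*(-173) = 3 - 173/2 = -167/2 ≈ -83.500)
o(Z, M) = -167/2
(-31492 - 37007)/(o(55, b) + 31207) = (-31492 - 37007)/(-167/2 + 31207) = -68499/62247/2 = -68499*2/62247 = -45666/20749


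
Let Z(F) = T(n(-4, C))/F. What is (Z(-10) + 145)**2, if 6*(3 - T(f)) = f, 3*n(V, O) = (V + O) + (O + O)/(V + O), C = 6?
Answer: 169702729/8100 ≈ 20951.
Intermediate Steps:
n(V, O) = O/3 + V/3 + 2*O/(3*(O + V)) (n(V, O) = ((V + O) + (O + O)/(V + O))/3 = ((O + V) + (2*O)/(O + V))/3 = ((O + V) + 2*O/(O + V))/3 = (O + V + 2*O/(O + V))/3 = O/3 + V/3 + 2*O/(3*(O + V)))
T(f) = 3 - f/6
Z(F) = 23/(9*F) (Z(F) = (3 - (6**2 + (-4)**2 + 2*6 + 2*6*(-4))/(18*(6 - 4)))/F = (3 - (36 + 16 + 12 - 48)/(18*2))/F = (3 - 16/(18*2))/F = (3 - 1/6*8/3)/F = (3 - 4/9)/F = 23/(9*F))
(Z(-10) + 145)**2 = ((23/9)/(-10) + 145)**2 = ((23/9)*(-1/10) + 145)**2 = (-23/90 + 145)**2 = (13027/90)**2 = 169702729/8100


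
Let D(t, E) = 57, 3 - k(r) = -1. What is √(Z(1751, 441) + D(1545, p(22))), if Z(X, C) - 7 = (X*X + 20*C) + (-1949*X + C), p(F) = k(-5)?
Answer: I*√337373 ≈ 580.84*I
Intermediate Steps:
k(r) = 4 (k(r) = 3 - 1*(-1) = 3 + 1 = 4)
p(F) = 4
Z(X, C) = 7 + X² - 1949*X + 21*C (Z(X, C) = 7 + ((X*X + 20*C) + (-1949*X + C)) = 7 + ((X² + 20*C) + (C - 1949*X)) = 7 + (X² - 1949*X + 21*C) = 7 + X² - 1949*X + 21*C)
√(Z(1751, 441) + D(1545, p(22))) = √((7 + 1751² - 1949*1751 + 21*441) + 57) = √((7 + 3066001 - 3412699 + 9261) + 57) = √(-337430 + 57) = √(-337373) = I*√337373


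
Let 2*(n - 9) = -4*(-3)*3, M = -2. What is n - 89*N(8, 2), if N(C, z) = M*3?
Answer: 561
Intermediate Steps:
N(C, z) = -6 (N(C, z) = -2*3 = -6)
n = 27 (n = 9 + (-4*(-3)*3)/2 = 9 + (12*3)/2 = 9 + (½)*36 = 9 + 18 = 27)
n - 89*N(8, 2) = 27 - 89*(-6) = 27 + 534 = 561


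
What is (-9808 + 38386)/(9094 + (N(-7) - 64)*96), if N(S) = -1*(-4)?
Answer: 14289/1667 ≈ 8.5717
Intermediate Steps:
N(S) = 4
(-9808 + 38386)/(9094 + (N(-7) - 64)*96) = (-9808 + 38386)/(9094 + (4 - 64)*96) = 28578/(9094 - 60*96) = 28578/(9094 - 5760) = 28578/3334 = 28578*(1/3334) = 14289/1667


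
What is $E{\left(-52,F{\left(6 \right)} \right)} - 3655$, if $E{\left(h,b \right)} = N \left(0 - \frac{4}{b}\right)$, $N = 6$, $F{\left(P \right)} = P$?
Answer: $-3659$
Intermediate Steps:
$E{\left(h,b \right)} = - \frac{24}{b}$ ($E{\left(h,b \right)} = 6 \left(0 - \frac{4}{b}\right) = 6 \left(- \frac{4}{b}\right) = - \frac{24}{b}$)
$E{\left(-52,F{\left(6 \right)} \right)} - 3655 = - \frac{24}{6} - 3655 = \left(-24\right) \frac{1}{6} - 3655 = -4 - 3655 = -3659$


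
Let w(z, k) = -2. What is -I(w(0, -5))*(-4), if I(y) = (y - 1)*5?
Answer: -60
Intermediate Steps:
I(y) = -5 + 5*y (I(y) = (-1 + y)*5 = -5 + 5*y)
-I(w(0, -5))*(-4) = -(-5 + 5*(-2))*(-4) = -(-5 - 10)*(-4) = -1*(-15)*(-4) = 15*(-4) = -60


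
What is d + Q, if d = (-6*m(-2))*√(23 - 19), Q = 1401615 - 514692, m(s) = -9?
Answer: 887031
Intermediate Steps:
Q = 886923
d = 108 (d = (-6*(-9))*√(23 - 19) = 54*√4 = 54*2 = 108)
d + Q = 108 + 886923 = 887031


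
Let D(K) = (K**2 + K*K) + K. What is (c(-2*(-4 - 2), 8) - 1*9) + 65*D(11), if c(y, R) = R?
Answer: 16444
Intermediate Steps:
D(K) = K + 2*K**2 (D(K) = (K**2 + K**2) + K = 2*K**2 + K = K + 2*K**2)
(c(-2*(-4 - 2), 8) - 1*9) + 65*D(11) = (8 - 1*9) + 65*(11*(1 + 2*11)) = (8 - 9) + 65*(11*(1 + 22)) = -1 + 65*(11*23) = -1 + 65*253 = -1 + 16445 = 16444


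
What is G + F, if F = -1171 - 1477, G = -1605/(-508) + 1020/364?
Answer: -122136149/46228 ≈ -2642.0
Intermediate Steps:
G = 275595/46228 (G = -1605*(-1/508) + 1020*(1/364) = 1605/508 + 255/91 = 275595/46228 ≈ 5.9616)
F = -2648
G + F = 275595/46228 - 2648 = -122136149/46228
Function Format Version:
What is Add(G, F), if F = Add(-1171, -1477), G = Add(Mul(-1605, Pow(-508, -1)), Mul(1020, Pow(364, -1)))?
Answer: Rational(-122136149, 46228) ≈ -2642.0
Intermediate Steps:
G = Rational(275595, 46228) (G = Add(Mul(-1605, Rational(-1, 508)), Mul(1020, Rational(1, 364))) = Add(Rational(1605, 508), Rational(255, 91)) = Rational(275595, 46228) ≈ 5.9616)
F = -2648
Add(G, F) = Add(Rational(275595, 46228), -2648) = Rational(-122136149, 46228)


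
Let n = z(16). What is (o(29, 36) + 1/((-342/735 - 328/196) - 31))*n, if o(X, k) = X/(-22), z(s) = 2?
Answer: -240841/89309 ≈ -2.6967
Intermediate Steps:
o(X, k) = -X/22 (o(X, k) = X*(-1/22) = -X/22)
n = 2
(o(29, 36) + 1/((-342/735 - 328/196) - 31))*n = (-1/22*29 + 1/((-342/735 - 328/196) - 31))*2 = (-29/22 + 1/((-342*1/735 - 328*1/196) - 31))*2 = (-29/22 + 1/((-114/245 - 82/49) - 31))*2 = (-29/22 + 1/(-524/245 - 31))*2 = (-29/22 + 1/(-8119/245))*2 = (-29/22 - 245/8119)*2 = -240841/178618*2 = -240841/89309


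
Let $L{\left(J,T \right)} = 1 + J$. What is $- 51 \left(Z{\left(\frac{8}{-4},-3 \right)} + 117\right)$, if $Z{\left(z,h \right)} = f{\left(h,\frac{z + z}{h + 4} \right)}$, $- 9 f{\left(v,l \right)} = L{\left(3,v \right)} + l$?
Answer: $-5967$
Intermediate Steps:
$f{\left(v,l \right)} = - \frac{4}{9} - \frac{l}{9}$ ($f{\left(v,l \right)} = - \frac{\left(1 + 3\right) + l}{9} = - \frac{4 + l}{9} = - \frac{4}{9} - \frac{l}{9}$)
$Z{\left(z,h \right)} = - \frac{4}{9} - \frac{2 z}{9 \left(4 + h\right)}$ ($Z{\left(z,h \right)} = - \frac{4}{9} - \frac{\left(z + z\right) \frac{1}{h + 4}}{9} = - \frac{4}{9} - \frac{2 z \frac{1}{4 + h}}{9} = - \frac{4}{9} - \frac{2 z}{9 \left(4 + h\right)}$)
$- 51 \left(Z{\left(\frac{8}{-4},-3 \right)} + 117\right) = - 51 \left(\frac{2 \left(-8 - \frac{8}{-4} - -6\right)}{9 \left(4 - 3\right)} + 117\right) = - 51 \left(\frac{2 \left(-8 - 8 \left(- \frac{1}{4}\right) + 6\right)}{9 \cdot 1} + 117\right) = - 51 \left(\frac{2}{9} \cdot 1 \left(-8 - -2 + 6\right) + 117\right) = - 51 \left(\frac{2}{9} \cdot 1 \left(-8 + 2 + 6\right) + 117\right) = - 51 \left(\frac{2}{9} \cdot 1 \cdot 0 + 117\right) = - 51 \left(0 + 117\right) = \left(-51\right) 117 = -5967$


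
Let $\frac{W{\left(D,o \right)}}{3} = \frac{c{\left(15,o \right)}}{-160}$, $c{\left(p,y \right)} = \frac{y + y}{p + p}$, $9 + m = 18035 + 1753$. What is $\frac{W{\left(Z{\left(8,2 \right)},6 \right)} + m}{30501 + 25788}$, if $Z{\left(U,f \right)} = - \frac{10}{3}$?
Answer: $\frac{2637199}{7505200} \approx 0.35138$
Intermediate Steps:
$Z{\left(U,f \right)} = - \frac{10}{3}$ ($Z{\left(U,f \right)} = \left(-10\right) \frac{1}{3} = - \frac{10}{3}$)
$m = 19779$ ($m = -9 + \left(18035 + 1753\right) = -9 + 19788 = 19779$)
$c{\left(p,y \right)} = \frac{y}{p}$ ($c{\left(p,y \right)} = \frac{2 y}{2 p} = 2 y \frac{1}{2 p} = \frac{y}{p}$)
$W{\left(D,o \right)} = - \frac{o}{800}$ ($W{\left(D,o \right)} = 3 \frac{o \frac{1}{15}}{-160} = 3 o \frac{1}{15} \left(- \frac{1}{160}\right) = 3 \frac{o}{15} \left(- \frac{1}{160}\right) = 3 \left(- \frac{o}{2400}\right) = - \frac{o}{800}$)
$\frac{W{\left(Z{\left(8,2 \right)},6 \right)} + m}{30501 + 25788} = \frac{\left(- \frac{1}{800}\right) 6 + 19779}{30501 + 25788} = \frac{- \frac{3}{400} + 19779}{56289} = \frac{7911597}{400} \cdot \frac{1}{56289} = \frac{2637199}{7505200}$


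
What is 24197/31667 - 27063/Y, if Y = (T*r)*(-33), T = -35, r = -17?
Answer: 444037372/207260515 ≈ 2.1424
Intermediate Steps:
Y = -19635 (Y = -35*(-17)*(-33) = 595*(-33) = -19635)
24197/31667 - 27063/Y = 24197/31667 - 27063/(-19635) = 24197*(1/31667) - 27063*(-1/19635) = 24197/31667 + 9021/6545 = 444037372/207260515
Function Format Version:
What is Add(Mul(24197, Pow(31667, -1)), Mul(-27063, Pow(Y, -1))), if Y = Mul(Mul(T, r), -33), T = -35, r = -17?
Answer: Rational(444037372, 207260515) ≈ 2.1424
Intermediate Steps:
Y = -19635 (Y = Mul(Mul(-35, -17), -33) = Mul(595, -33) = -19635)
Add(Mul(24197, Pow(31667, -1)), Mul(-27063, Pow(Y, -1))) = Add(Mul(24197, Pow(31667, -1)), Mul(-27063, Pow(-19635, -1))) = Add(Mul(24197, Rational(1, 31667)), Mul(-27063, Rational(-1, 19635))) = Add(Rational(24197, 31667), Rational(9021, 6545)) = Rational(444037372, 207260515)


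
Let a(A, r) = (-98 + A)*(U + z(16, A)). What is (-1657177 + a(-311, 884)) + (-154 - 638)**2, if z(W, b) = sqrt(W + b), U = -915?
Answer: -655678 - 409*I*sqrt(295) ≈ -6.5568e+5 - 7024.8*I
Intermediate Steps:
a(A, r) = (-915 + sqrt(16 + A))*(-98 + A) (a(A, r) = (-98 + A)*(-915 + sqrt(16 + A)) = (-915 + sqrt(16 + A))*(-98 + A))
(-1657177 + a(-311, 884)) + (-154 - 638)**2 = (-1657177 + (89670 - 915*(-311) - 98*sqrt(16 - 311) - 311*sqrt(16 - 311))) + (-154 - 638)**2 = (-1657177 + (89670 + 284565 - 98*I*sqrt(295) - 311*I*sqrt(295))) + (-792)**2 = (-1657177 + (89670 + 284565 - 98*I*sqrt(295) - 311*I*sqrt(295))) + 627264 = (-1657177 + (374235 - 409*I*sqrt(295))) + 627264 = (-1282942 - 409*I*sqrt(295)) + 627264 = -655678 - 409*I*sqrt(295)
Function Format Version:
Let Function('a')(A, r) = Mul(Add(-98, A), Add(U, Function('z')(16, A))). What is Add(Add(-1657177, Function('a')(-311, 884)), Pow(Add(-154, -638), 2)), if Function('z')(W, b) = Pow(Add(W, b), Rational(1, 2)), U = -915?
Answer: Add(-655678, Mul(-409, I, Pow(295, Rational(1, 2)))) ≈ Add(-6.5568e+5, Mul(-7024.8, I))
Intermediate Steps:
Function('a')(A, r) = Mul(Add(-915, Pow(Add(16, A), Rational(1, 2))), Add(-98, A)) (Function('a')(A, r) = Mul(Add(-98, A), Add(-915, Pow(Add(16, A), Rational(1, 2)))) = Mul(Add(-915, Pow(Add(16, A), Rational(1, 2))), Add(-98, A)))
Add(Add(-1657177, Function('a')(-311, 884)), Pow(Add(-154, -638), 2)) = Add(Add(-1657177, Add(89670, Mul(-915, -311), Mul(-98, Pow(Add(16, -311), Rational(1, 2))), Mul(-311, Pow(Add(16, -311), Rational(1, 2))))), Pow(Add(-154, -638), 2)) = Add(Add(-1657177, Add(89670, 284565, Mul(-98, Pow(-295, Rational(1, 2))), Mul(-311, Pow(-295, Rational(1, 2))))), Pow(-792, 2)) = Add(Add(-1657177, Add(89670, 284565, Mul(-98, Mul(I, Pow(295, Rational(1, 2)))), Mul(-311, Mul(I, Pow(295, Rational(1, 2)))))), 627264) = Add(Add(-1657177, Add(89670, 284565, Mul(-98, I, Pow(295, Rational(1, 2))), Mul(-311, I, Pow(295, Rational(1, 2))))), 627264) = Add(Add(-1657177, Add(374235, Mul(-409, I, Pow(295, Rational(1, 2))))), 627264) = Add(Add(-1282942, Mul(-409, I, Pow(295, Rational(1, 2)))), 627264) = Add(-655678, Mul(-409, I, Pow(295, Rational(1, 2))))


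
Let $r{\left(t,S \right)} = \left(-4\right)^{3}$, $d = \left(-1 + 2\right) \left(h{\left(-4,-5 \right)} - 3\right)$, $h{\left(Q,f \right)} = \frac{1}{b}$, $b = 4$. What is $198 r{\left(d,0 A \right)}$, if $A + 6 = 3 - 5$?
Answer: $-12672$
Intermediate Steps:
$h{\left(Q,f \right)} = \frac{1}{4}$
$A = -8$ ($A = -6 + \left(3 - 5\right) = -6 - 2 = -8$)
$d = - \frac{11}{4}$ ($d = \left(-1 + 2\right) \left(\frac{1}{4} - 3\right) = 1 \left(- \frac{11}{4}\right) = - \frac{11}{4} \approx -2.75$)
$r{\left(t,S \right)} = -64$
$198 r{\left(d,0 A \right)} = 198 \left(-64\right) = -12672$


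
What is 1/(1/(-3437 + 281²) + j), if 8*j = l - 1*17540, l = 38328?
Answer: 75524/196249115 ≈ 0.00038484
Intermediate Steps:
j = 5197/2 (j = (38328 - 1*17540)/8 = (38328 - 17540)/8 = (⅛)*20788 = 5197/2 ≈ 2598.5)
1/(1/(-3437 + 281²) + j) = 1/(1/(-3437 + 281²) + 5197/2) = 1/(1/(-3437 + 78961) + 5197/2) = 1/(1/75524 + 5197/2) = 1/(196249115/75524) = 75524/196249115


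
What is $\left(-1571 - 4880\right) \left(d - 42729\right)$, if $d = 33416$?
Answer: $60078163$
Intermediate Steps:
$\left(-1571 - 4880\right) \left(d - 42729\right) = \left(-1571 - 4880\right) \left(33416 - 42729\right) = \left(-6451\right) \left(-9313\right) = 60078163$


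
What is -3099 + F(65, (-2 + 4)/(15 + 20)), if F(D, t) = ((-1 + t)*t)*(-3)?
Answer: -3796077/1225 ≈ -3098.8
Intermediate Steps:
F(D, t) = -3*t*(-1 + t) (F(D, t) = (t*(-1 + t))*(-3) = -3*t*(-1 + t))
-3099 + F(65, (-2 + 4)/(15 + 20)) = -3099 + 3*((-2 + 4)/(15 + 20))*(1 - (-2 + 4)/(15 + 20)) = -3099 + 3*(2/35)*(1 - 2/35) = -3099 + 3*(2/35)*(33/35) = -3099 + 198/1225 = -3796077/1225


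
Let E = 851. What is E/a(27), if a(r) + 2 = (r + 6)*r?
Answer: 851/889 ≈ 0.95726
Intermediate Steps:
a(r) = -2 + r*(6 + r) (a(r) = -2 + (r + 6)*r = -2 + (6 + r)*r = -2 + r*(6 + r))
E/a(27) = 851/(-2 + 27² + 6*27) = 851/(-2 + 729 + 162) = 851/889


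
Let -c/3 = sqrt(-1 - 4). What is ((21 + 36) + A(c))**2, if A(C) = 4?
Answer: 3721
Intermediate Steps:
c = -3*I*sqrt(5) (c = -3*sqrt(-1 - 4) = -3*I*sqrt(5) ≈ -6.7082*I)
((21 + 36) + A(c))**2 = ((21 + 36) + 4)**2 = (57 + 4)**2 = 61**2 = 3721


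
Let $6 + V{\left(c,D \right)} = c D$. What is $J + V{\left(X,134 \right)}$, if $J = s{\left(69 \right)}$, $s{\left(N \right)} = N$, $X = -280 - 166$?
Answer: $-59701$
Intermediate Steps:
$X = -446$
$V{\left(c,D \right)} = -6 + D c$ ($V{\left(c,D \right)} = -6 + c D = -6 + D c$)
$J = 69$
$J + V{\left(X,134 \right)} = 69 + \left(-6 + 134 \left(-446\right)\right) = 69 - 59770 = -59701$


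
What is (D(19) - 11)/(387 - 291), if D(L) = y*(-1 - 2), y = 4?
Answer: -23/96 ≈ -0.23958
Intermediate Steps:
D(L) = -12 (D(L) = 4*(-1 - 2) = 4*(-3) = -12)
(D(19) - 11)/(387 - 291) = (-12 - 11)/(387 - 291) = -23/96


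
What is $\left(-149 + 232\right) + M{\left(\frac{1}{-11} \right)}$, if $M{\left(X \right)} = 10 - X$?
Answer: $\frac{1024}{11} \approx 93.091$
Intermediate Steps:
$\left(-149 + 232\right) + M{\left(\frac{1}{-11} \right)} = \left(-149 + 232\right) + \left(10 - \frac{1}{-11}\right) = 83 + \left(10 - - \frac{1}{11}\right) = 83 + \left(10 + \frac{1}{11}\right) = 83 + \frac{111}{11} = \frac{1024}{11}$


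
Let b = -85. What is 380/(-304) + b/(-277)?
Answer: -1045/1108 ≈ -0.94314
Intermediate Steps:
380/(-304) + b/(-277) = 380/(-304) - 85/(-277) = 380*(-1/304) - 85*(-1/277) = -5/4 + 85/277 = -1045/1108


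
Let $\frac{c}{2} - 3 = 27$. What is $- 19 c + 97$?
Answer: $-1043$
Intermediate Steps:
$c = 60$ ($c = 6 + 2 \cdot 27 = 6 + 54 = 60$)
$- 19 c + 97 = \left(-19\right) 60 + 97 = -1140 + 97 = -1043$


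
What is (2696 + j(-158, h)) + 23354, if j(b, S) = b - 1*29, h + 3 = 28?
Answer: 25863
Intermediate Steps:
h = 25 (h = -3 + 28 = 25)
j(b, S) = -29 + b (j(b, S) = b - 29 = -29 + b)
(2696 + j(-158, h)) + 23354 = (2696 + (-29 - 158)) + 23354 = (2696 - 187) + 23354 = 2509 + 23354 = 25863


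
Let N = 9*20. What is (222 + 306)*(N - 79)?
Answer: 53328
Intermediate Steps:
N = 180
(222 + 306)*(N - 79) = (222 + 306)*(180 - 79) = 528*101 = 53328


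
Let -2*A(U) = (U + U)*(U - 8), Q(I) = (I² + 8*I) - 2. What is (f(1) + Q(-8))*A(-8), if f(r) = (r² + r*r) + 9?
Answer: -1152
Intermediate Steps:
f(r) = 9 + 2*r² (f(r) = (r² + r²) + 9 = 2*r² + 9 = 9 + 2*r²)
Q(I) = -2 + I² + 8*I
A(U) = -U*(-8 + U) (A(U) = -(U + U)*(U - 8)/2 = -2*U*(-8 + U)/2 = -U*(-8 + U))
(f(1) + Q(-8))*A(-8) = ((9 + 2*1²) + (-2 + (-8)² + 8*(-8)))*(-8*(8 - 1*(-8))) = ((9 + 2*1) + (-2 + 64 - 64))*(-8*(8 + 8)) = ((9 + 2) - 2)*(-8*16) = (11 - 2)*(-128) = 9*(-128) = -1152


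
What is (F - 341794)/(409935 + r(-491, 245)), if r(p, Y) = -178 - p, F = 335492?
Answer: -3151/205124 ≈ -0.015361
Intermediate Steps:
(F - 341794)/(409935 + r(-491, 245)) = (335492 - 341794)/(409935 + (-178 - 1*(-491))) = -6302/(409935 + (-178 + 491)) = -6302/(409935 + 313) = -6302/410248 = -6302*1/410248 = -3151/205124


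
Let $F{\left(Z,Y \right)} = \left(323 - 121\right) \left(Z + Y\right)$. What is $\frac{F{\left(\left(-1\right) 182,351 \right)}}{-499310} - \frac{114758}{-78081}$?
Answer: $\frac{27317143901}{19493312055} \approx 1.4014$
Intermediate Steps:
$F{\left(Z,Y \right)} = 202 Y + 202 Z$ ($F{\left(Z,Y \right)} = 202 \left(Y + Z\right) = 202 Y + 202 Z$)
$\frac{F{\left(\left(-1\right) 182,351 \right)}}{-499310} - \frac{114758}{-78081} = \frac{202 \cdot 351 + 202 \left(\left(-1\right) 182\right)}{-499310} - \frac{114758}{-78081} = \left(70902 + 202 \left(-182\right)\right) \left(- \frac{1}{499310}\right) - - \frac{114758}{78081} = \left(70902 - 36764\right) \left(- \frac{1}{499310}\right) + \frac{114758}{78081} = 34138 \left(- \frac{1}{499310}\right) + \frac{114758}{78081} = - \frac{17069}{249655} + \frac{114758}{78081} = \frac{27317143901}{19493312055}$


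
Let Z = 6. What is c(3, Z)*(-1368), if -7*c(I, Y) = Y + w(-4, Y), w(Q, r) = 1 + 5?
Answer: 16416/7 ≈ 2345.1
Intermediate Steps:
w(Q, r) = 6
c(I, Y) = -6/7 - Y/7 (c(I, Y) = -(Y + 6)/7 = -(6 + Y)/7 = -6/7 - Y/7)
c(3, Z)*(-1368) = (-6/7 - ⅐*6)*(-1368) = (-6/7 - 6/7)*(-1368) = -12/7*(-1368) = 16416/7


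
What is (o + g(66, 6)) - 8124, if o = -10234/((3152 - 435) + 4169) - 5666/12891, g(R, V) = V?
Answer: -360392453419/44383713 ≈ -8119.9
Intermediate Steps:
o = -85471285/44383713 (o = -10234/(2717 + 4169) - 5666*1/12891 = -10234/6886 - 5666/12891 = -10234*1/6886 - 5666/12891 = -5117/3443 - 5666/12891 = -85471285/44383713 ≈ -1.9257)
(o + g(66, 6)) - 8124 = (-85471285/44383713 + 6) - 8124 = 180830993/44383713 - 8124 = -360392453419/44383713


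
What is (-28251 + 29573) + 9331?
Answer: 10653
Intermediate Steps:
(-28251 + 29573) + 9331 = 1322 + 9331 = 10653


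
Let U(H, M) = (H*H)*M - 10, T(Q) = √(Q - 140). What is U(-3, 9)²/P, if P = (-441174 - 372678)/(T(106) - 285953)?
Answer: 1441489073/813852 - 5041*I*√34/813852 ≈ 1771.2 - 0.036117*I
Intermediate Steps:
T(Q) = √(-140 + Q)
U(H, M) = -10 + M*H² (U(H, M) = H²*M - 10 = M*H² - 10 = -10 + M*H²)
P = -813852/(-285953 + I*√34) (P = (-441174 - 372678)/(√(-140 + 106) - 285953) = -813852/(√(-34) - 285953) = -813852/(I*√34 - 285953) = -813852/(-285953 + I*√34) ≈ 2.8461 + 5.8036e-5*I)
U(-3, 9)²/P = (-10 + 9*(-3)²)²/(232723420956/81769118243 + 813852*I*√34/81769118243) = (-10 + 9*9)²/(232723420956/81769118243 + 813852*I*√34/81769118243) = (-10 + 81)²/(232723420956/81769118243 + 813852*I*√34/81769118243) = 71²/(232723420956/81769118243 + 813852*I*√34/81769118243) = 5041/(232723420956/81769118243 + 813852*I*√34/81769118243)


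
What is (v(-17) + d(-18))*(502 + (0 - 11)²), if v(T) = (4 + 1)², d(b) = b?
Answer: 4361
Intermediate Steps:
v(T) = 25 (v(T) = 5² = 25)
(v(-17) + d(-18))*(502 + (0 - 11)²) = (25 - 18)*(502 + (0 - 11)²) = 7*(502 + (-11)²) = 7*(502 + 121) = 7*623 = 4361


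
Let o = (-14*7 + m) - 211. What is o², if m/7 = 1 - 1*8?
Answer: 128164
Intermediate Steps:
m = -49 (m = 7*(1 - 1*8) = 7*(1 - 8) = 7*(-7) = -49)
o = -358 (o = (-14*7 - 49) - 211 = (-98 - 49) - 211 = -147 - 211 = -358)
o² = (-358)² = 128164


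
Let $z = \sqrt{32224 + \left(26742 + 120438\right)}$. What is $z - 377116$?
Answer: $-377116 + 2 \sqrt{44851} \approx -3.7669 \cdot 10^{5}$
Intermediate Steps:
$z = 2 \sqrt{44851}$ ($z = \sqrt{32224 + 147180} = \sqrt{179404} = 2 \sqrt{44851} \approx 423.56$)
$z - 377116 = 2 \sqrt{44851} - 377116 = -377116 + 2 \sqrt{44851}$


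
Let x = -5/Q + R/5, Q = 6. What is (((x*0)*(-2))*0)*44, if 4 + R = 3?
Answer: 0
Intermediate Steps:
R = -1 (R = -4 + 3 = -1)
x = -31/30 (x = -5/6 - 1/5 = -5*⅙ - 1*⅕ = -⅚ - ⅕ = -31/30 ≈ -1.0333)
(((x*0)*(-2))*0)*44 = ((-31/30*0*(-2))*0)*44 = ((0*(-2))*0)*44 = (0*0)*44 = 0*44 = 0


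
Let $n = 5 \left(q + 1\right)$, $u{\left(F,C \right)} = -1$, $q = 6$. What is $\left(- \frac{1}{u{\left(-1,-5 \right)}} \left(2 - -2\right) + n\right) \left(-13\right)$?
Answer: $-507$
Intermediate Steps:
$n = 35$ ($n = 5 \left(6 + 1\right) = 5 \cdot 7 = 35$)
$\left(- \frac{1}{u{\left(-1,-5 \right)}} \left(2 - -2\right) + n\right) \left(-13\right) = \left(- \frac{1}{-1} \left(2 - -2\right) + 35\right) \left(-13\right) = \left(\left(-1\right) \left(-1\right) \left(2 + 2\right) + 35\right) \left(-13\right) = \left(1 \cdot 4 + 35\right) \left(-13\right) = \left(4 + 35\right) \left(-13\right) = 39 \left(-13\right) = -507$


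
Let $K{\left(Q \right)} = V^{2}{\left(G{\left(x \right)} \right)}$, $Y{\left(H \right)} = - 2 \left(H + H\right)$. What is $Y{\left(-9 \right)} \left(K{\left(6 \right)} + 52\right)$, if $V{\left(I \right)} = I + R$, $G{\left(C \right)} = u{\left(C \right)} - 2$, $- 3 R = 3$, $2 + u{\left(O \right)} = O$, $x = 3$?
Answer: $2016$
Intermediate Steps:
$u{\left(O \right)} = -2 + O$
$R = -1$ ($R = \left(- \frac{1}{3}\right) 3 = -1$)
$Y{\left(H \right)} = - 4 H$ ($Y{\left(H \right)} = - 2 \cdot 2 H = - 4 H$)
$G{\left(C \right)} = -4 + C$ ($G{\left(C \right)} = \left(-2 + C\right) - 2 = -4 + C$)
$V{\left(I \right)} = -1 + I$ ($V{\left(I \right)} = I - 1 = -1 + I$)
$K{\left(Q \right)} = 4$ ($K{\left(Q \right)} = \left(-1 + \left(-4 + 3\right)\right)^{2} = \left(-1 - 1\right)^{2} = \left(-2\right)^{2} = 4$)
$Y{\left(-9 \right)} \left(K{\left(6 \right)} + 52\right) = \left(-4\right) \left(-9\right) \left(4 + 52\right) = 36 \cdot 56 = 2016$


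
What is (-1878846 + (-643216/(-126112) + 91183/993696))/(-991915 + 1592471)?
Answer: -1051119083227315/335981563471488 ≈ -3.1285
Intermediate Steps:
(-1878846 + (-643216/(-126112) + 91183/993696))/(-991915 + 1592471) = (-1878846 + (-643216*(-1/126112) + 91183*(1/993696)))/600556 = (-1878846 + (5743/1126 + 91183/993696))*(1/600556) = (-1878846 + 2904734093/559450848)*(1/600556) = -1051119083227315/559450848*1/600556 = -1051119083227315/335981563471488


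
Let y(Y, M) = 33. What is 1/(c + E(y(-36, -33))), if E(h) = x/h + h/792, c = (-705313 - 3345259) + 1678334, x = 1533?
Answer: -264/626258557 ≈ -4.2155e-7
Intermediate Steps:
c = -2372238 (c = -4050572 + 1678334 = -2372238)
E(h) = 1533/h + h/792
1/(c + E(y(-36, -33))) = 1/(-2372238 + (1533/33 + (1/792)*33)) = 1/(-2372238 + (1533*(1/33) + 1/24)) = 1/(-2372238 + (511/11 + 1/24)) = 1/(-2372238 + 12275/264) = 1/(-626258557/264) = -264/626258557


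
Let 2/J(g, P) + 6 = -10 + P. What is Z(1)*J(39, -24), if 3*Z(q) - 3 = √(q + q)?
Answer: -1/20 - √2/60 ≈ -0.073570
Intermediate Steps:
J(g, P) = 2/(-16 + P) (J(g, P) = 2/(-6 + (-10 + P)) = 2/(-16 + P))
Z(q) = 1 + √2*√q/3 (Z(q) = 1 + √(q + q)/3 = 1 + √(2*q)/3 = 1 + (√2*√q)/3 = 1 + √2*√q/3)
Z(1)*J(39, -24) = (1 + √2*√1/3)*(2/(-16 - 24)) = (1 + (⅓)*√2*1)*(2/(-40)) = (1 + √2/3)*(2*(-1/40)) = (1 + √2/3)*(-1/20) = -1/20 - √2/60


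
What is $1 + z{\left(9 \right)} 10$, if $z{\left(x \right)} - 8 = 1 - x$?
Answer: $1$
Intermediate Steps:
$z{\left(x \right)} = 9 - x$ ($z{\left(x \right)} = 8 - \left(-1 + x\right) = 9 - x$)
$1 + z{\left(9 \right)} 10 = 1 + \left(9 - 9\right) 10 = 1 + 0 \cdot 10 = 1 + 0 = 1$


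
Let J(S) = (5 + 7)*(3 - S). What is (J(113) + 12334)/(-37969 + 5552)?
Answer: -11014/32417 ≈ -0.33976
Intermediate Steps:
J(S) = 36 - 12*S (J(S) = 12*(3 - S) = 36 - 12*S)
(J(113) + 12334)/(-37969 + 5552) = ((36 - 12*113) + 12334)/(-37969 + 5552) = ((36 - 1356) + 12334)/(-32417) = (-1320 + 12334)*(-1/32417) = 11014*(-1/32417) = -11014/32417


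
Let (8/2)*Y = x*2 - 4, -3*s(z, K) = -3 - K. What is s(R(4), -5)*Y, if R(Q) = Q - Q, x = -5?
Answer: 7/3 ≈ 2.3333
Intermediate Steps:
R(Q) = 0
s(z, K) = 1 + K/3 (s(z, K) = -(-3 - K)/3 = 1 + K/3)
Y = -7/2 (Y = (-5*2 - 4)/4 = (-10 - 4)/4 = (¼)*(-14) = -7/2 ≈ -3.5000)
s(R(4), -5)*Y = (1 + (⅓)*(-5))*(-7/2) = (1 - 5/3)*(-7/2) = -⅔*(-7/2) = 7/3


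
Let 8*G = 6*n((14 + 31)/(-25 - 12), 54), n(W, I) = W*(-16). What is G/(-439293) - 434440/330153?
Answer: -2353832322220/1788751455891 ≈ -1.3159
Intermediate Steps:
n(W, I) = -16*W
G = 540/37 (G = (6*(-16*(14 + 31)/(-25 - 12)))/8 = (6*(-720/(-37)))/8 = (6*(-720*(-1)/37))/8 = (6*(-16*(-45/37)))/8 = (6*(720/37))/8 = (⅛)*(4320/37) = 540/37 ≈ 14.595)
G/(-439293) - 434440/330153 = (540/37)/(-439293) - 434440/330153 = (540/37)*(-1/439293) - 434440*1/330153 = -180/5417947 - 434440/330153 = -2353832322220/1788751455891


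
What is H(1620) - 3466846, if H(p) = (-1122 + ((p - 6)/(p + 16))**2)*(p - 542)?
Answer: -1564182000233/334562 ≈ -4.6753e+6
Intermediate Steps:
H(p) = (-1122 + (-6 + p)**2/(16 + p)**2)*(-542 + p) (H(p) = (-1122 + ((-6 + p)/(16 + p))**2)*(-542 + p) = (-1122 + (-6 + p)**2/(16 + p)**2)*(-542 + p))
H(1620) - 3466846 = (155660232 - 1121*1620**3 + 571666*1620**2 + 19179276*1620)/(256 + 1620**2 + 32*1620) - 3466846 = (155660232 - 1121*4251528000 + 571666*2624400 + 31070427120)/(256 + 2624400 + 51840) - 3466846 = (155660232 - 4765962888000 + 1500280250400 + 31070427120)/2676496 - 3466846 = (1/2676496)*(-3234456550248) - 3466846 = -404307068781/334562 - 3466846 = -1564182000233/334562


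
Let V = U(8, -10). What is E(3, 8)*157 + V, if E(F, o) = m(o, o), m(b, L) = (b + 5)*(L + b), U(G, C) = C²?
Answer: 32756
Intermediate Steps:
m(b, L) = (5 + b)*(L + b)
E(F, o) = 2*o² + 10*o (E(F, o) = o² + 5*o + 5*o + o*o = o² + 5*o + 5*o + o² = 2*o² + 10*o)
V = 100 (V = (-10)² = 100)
E(3, 8)*157 + V = (2*8*(5 + 8))*157 + 100 = (2*8*13)*157 + 100 = 208*157 + 100 = 32656 + 100 = 32756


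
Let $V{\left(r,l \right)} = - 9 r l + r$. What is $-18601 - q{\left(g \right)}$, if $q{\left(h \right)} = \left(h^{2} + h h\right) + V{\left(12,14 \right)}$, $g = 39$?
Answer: $-20143$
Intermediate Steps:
$V{\left(r,l \right)} = r - 9 l r$ ($V{\left(r,l \right)} = - 9 l r + r = r - 9 l r$)
$q{\left(h \right)} = -1500 + 2 h^{2}$ ($q{\left(h \right)} = \left(h^{2} + h h\right) + 12 \left(1 - 126\right) = \left(h^{2} + h^{2}\right) + 12 \left(1 - 126\right) = 2 h^{2} + 12 \left(-125\right) = 2 h^{2} - 1500 = -1500 + 2 h^{2}$)
$-18601 - q{\left(g \right)} = -18601 - \left(-1500 + 2 \cdot 39^{2}\right) = -18601 - \left(-1500 + 2 \cdot 1521\right) = -18601 - \left(-1500 + 3042\right) = -18601 - 1542 = -20143$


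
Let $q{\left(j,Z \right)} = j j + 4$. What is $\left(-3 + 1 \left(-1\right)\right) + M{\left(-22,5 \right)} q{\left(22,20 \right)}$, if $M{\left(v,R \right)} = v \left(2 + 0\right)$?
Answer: $-21476$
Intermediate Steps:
$M{\left(v,R \right)} = 2 v$ ($M{\left(v,R \right)} = v 2 = 2 v$)
$q{\left(j,Z \right)} = 4 + j^{2}$ ($q{\left(j,Z \right)} = j^{2} + 4 = 4 + j^{2}$)
$\left(-3 + 1 \left(-1\right)\right) + M{\left(-22,5 \right)} q{\left(22,20 \right)} = \left(-3 + 1 \left(-1\right)\right) + 2 \left(-22\right) \left(4 + 22^{2}\right) = \left(-3 - 1\right) - 44 \left(4 + 484\right) = -4 - 21472 = -21476$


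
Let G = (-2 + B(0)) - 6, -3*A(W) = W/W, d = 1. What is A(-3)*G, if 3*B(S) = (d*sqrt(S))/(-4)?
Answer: 8/3 ≈ 2.6667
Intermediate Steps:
B(S) = -sqrt(S)/12 (B(S) = ((1*sqrt(S))/(-4))/3 = (sqrt(S)*(-1/4))/3 = (-sqrt(S)/4)/3 = -sqrt(S)/12)
A(W) = -1/3 (A(W) = -W/(3*W) = -1/3*1 = -1/3)
G = -8 (G = (-2 - sqrt(0)/12) - 6 = (-2 - 1/12*0) - 6 = (-2 + 0) - 6 = -2 - 6 = -8)
A(-3)*G = -1/3*(-8) = 8/3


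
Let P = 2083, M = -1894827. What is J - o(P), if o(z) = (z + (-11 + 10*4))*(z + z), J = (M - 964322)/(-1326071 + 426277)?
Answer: -7916917430899/899794 ≈ -8.7986e+6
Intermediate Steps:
J = 2859149/899794 (J = (-1894827 - 964322)/(-1326071 + 426277) = -2859149/(-899794) = -2859149*(-1/899794) = 2859149/899794 ≈ 3.1776)
o(z) = 2*z*(29 + z) (o(z) = (z + (-11 + 40))*(2*z) = (z + 29)*(2*z) = (29 + z)*(2*z) = 2*z*(29 + z))
J - o(P) = 2859149/899794 - 2*2083*(29 + 2083) = 2859149/899794 - 2*2083*2112 = 2859149/899794 - 1*8798592 = 2859149/899794 - 8798592 = -7916917430899/899794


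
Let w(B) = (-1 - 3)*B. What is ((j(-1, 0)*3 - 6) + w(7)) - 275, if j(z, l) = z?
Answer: -312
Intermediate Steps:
w(B) = -4*B
((j(-1, 0)*3 - 6) + w(7)) - 275 = ((-1*3 - 6) - 4*7) - 275 = ((-3 - 6) - 28) - 275 = (-9 - 28) - 275 = -37 - 275 = -312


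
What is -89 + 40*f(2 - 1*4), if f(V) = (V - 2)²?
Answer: 551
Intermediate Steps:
f(V) = (-2 + V)²
-89 + 40*f(2 - 1*4) = -89 + 40*(-2 + (2 - 1*4))² = -89 + 40*(-2 + (2 - 4))² = -89 + 40*(-2 - 2)² = -89 + 40*(-4)² = -89 + 40*16 = -89 + 640 = 551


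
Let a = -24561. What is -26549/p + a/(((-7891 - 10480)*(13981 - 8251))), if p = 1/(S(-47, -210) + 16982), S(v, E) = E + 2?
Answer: -15626113360564673/35088610 ≈ -4.4533e+8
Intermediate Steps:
S(v, E) = 2 + E
p = 1/16774 (p = 1/((2 - 210) + 16982) = 1/(-208 + 16982) = 1/16774 ≈ 5.9616e-5)
-26549/p + a/(((-7891 - 10480)*(13981 - 8251))) = -26549/1/16774 - 24561*1/((-7891 - 10480)*(13981 - 8251)) = -26549*16774 - 24561/((-18371*5730)) = -445332926 - 24561/(-105265830) = -445332926 - 24561*(-1/105265830) = -445332926 + 8187/35088610 = -15626113360564673/35088610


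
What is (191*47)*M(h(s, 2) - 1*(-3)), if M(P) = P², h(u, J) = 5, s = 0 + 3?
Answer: 574528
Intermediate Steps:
s = 3
(191*47)*M(h(s, 2) - 1*(-3)) = (191*47)*(5 - 1*(-3))² = 8977*(5 + 3)² = 8977*8² = 8977*64 = 574528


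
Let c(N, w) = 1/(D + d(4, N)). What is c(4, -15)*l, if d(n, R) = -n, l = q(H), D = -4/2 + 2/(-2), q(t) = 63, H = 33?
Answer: -9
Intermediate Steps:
D = -3 (D = -4*1/2 + 2*(-1/2) = -2 - 1 = -3)
l = 63
c(N, w) = -1/7 (c(N, w) = 1/(-3 - 1*4) = 1/(-3 - 4) = 1/(-7) = -1/7)
c(4, -15)*l = -1/7*63 = -9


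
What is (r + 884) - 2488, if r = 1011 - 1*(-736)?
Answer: 143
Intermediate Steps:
r = 1747 (r = 1011 + 736 = 1747)
(r + 884) - 2488 = (1747 + 884) - 2488 = 2631 - 2488 = 143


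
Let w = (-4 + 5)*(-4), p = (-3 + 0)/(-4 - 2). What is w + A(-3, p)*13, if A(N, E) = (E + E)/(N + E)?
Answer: -46/5 ≈ -9.2000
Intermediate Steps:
p = 1/2 (p = -3/(-6) = -3*(-1/6) = 1/2 ≈ 0.50000)
A(N, E) = 2*E/(E + N) (A(N, E) = (2*E)/(E + N) = 2*E/(E + N))
w = -4 (w = 1*(-4) = -4)
w + A(-3, p)*13 = -4 + (2*(1/2)/(1/2 - 3))*13 = -4 + (2*(1/2)/(-5/2))*13 = -4 + (2*(1/2)*(-2/5))*13 = -4 - 2/5*13 = -4 - 26/5 = -46/5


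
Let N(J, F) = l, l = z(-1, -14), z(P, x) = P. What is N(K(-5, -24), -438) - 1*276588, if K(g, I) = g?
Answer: -276589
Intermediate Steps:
l = -1
N(J, F) = -1
N(K(-5, -24), -438) - 1*276588 = -1 - 1*276588 = -1 - 276588 = -276589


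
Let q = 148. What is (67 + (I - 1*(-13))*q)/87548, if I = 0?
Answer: 1991/87548 ≈ 0.022742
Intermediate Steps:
(67 + (I - 1*(-13))*q)/87548 = (67 + (0 - 1*(-13))*148)/87548 = (67 + (0 + 13)*148)*(1/87548) = (67 + 13*148)*(1/87548) = (67 + 1924)*(1/87548) = 1991*(1/87548) = 1991/87548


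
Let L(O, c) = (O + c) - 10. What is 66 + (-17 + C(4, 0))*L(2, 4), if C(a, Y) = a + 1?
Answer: 114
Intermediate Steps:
L(O, c) = -10 + O + c
C(a, Y) = 1 + a
66 + (-17 + C(4, 0))*L(2, 4) = 66 + (-17 + (1 + 4))*(-10 + 2 + 4) = 66 + (-17 + 5)*(-4) = 66 - 12*(-4) = 66 + 48 = 114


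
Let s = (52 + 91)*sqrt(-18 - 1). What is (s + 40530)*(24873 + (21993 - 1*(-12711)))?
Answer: 2414655810 + 8519511*I*sqrt(19) ≈ 2.4147e+9 + 3.7136e+7*I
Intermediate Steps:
s = 143*I*sqrt(19) (s = 143*sqrt(-19) = 143*(I*sqrt(19)) = 143*I*sqrt(19) ≈ 623.32*I)
(s + 40530)*(24873 + (21993 - 1*(-12711))) = (143*I*sqrt(19) + 40530)*(24873 + (21993 - 1*(-12711))) = (40530 + 143*I*sqrt(19))*(24873 + (21993 + 12711)) = (40530 + 143*I*sqrt(19))*(24873 + 34704) = (40530 + 143*I*sqrt(19))*59577 = 2414655810 + 8519511*I*sqrt(19)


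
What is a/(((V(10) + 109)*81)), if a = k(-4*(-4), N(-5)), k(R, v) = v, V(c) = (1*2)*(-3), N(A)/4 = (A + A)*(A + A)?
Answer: 400/8343 ≈ 0.047944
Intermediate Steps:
N(A) = 16*A² (N(A) = 4*((A + A)*(A + A)) = 4*((2*A)*(2*A)) = 4*(4*A²) = 16*A²)
V(c) = -6 (V(c) = 2*(-3) = -6)
a = 400 (a = 16*(-5)² = 16*25 = 400)
a/(((V(10) + 109)*81)) = 400/(((-6 + 109)*81)) = 400/((103*81)) = 400/8343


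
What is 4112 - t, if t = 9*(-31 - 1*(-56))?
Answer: 3887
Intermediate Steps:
t = 225 (t = 9*(-31 + 56) = 9*25 = 225)
4112 - t = 4112 - 1*225 = 4112 - 225 = 3887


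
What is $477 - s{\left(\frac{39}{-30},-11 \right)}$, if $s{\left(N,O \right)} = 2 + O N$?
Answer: $\frac{4607}{10} \approx 460.7$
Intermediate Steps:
$s{\left(N,O \right)} = 2 + N O$
$477 - s{\left(\frac{39}{-30},-11 \right)} = 477 - \left(2 + \frac{39}{-30} \left(-11\right)\right) = 477 - \left(2 + 39 \left(- \frac{1}{30}\right) \left(-11\right)\right) = 477 - \left(2 - - \frac{143}{10}\right) = 477 - \left(2 + \frac{143}{10}\right) = 477 - \frac{163}{10} = \frac{4607}{10}$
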